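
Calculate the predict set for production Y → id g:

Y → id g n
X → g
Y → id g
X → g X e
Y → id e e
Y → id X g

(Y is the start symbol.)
{ 'id' }

PREDICT(Y → id g) = (FIRST(RHS) \ {ε}) ∪ (FOLLOW(Y) if ε ∈ FIRST(RHS), i.e. RHS ⇒* ε)
FIRST(id g) = { 'id' }
ε ∉ FIRST(id g), so FOLLOW(Y) is not added.
PREDICT(Y → id g) = { 'id' }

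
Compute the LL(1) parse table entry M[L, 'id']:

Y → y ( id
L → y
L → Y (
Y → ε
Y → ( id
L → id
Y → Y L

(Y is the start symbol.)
To find M[L, 'id'], we find productions for L where 'id' is in the predict set (PREDICT(N → α) = (FIRST(α) \ {ε}) ∪ (FOLLOW(N) if α ⇒* ε)).

Relevant sets:
  FIRST(Y) = { '(', 'id', 'y', ε }

L → y: PREDICT = { 'y' }
L → Y (: PREDICT = { '(', 'id', 'y' }
  'id' is in predict set, so this production goes in M[L, 'id']
L → id: PREDICT = { 'id' }
  'id' is in predict set, so this production goes in M[L, 'id']

M[L, 'id'] = L → Y (, L → id  (a multiply-defined cell — the grammar is not LL(1))

Answer: L → Y (, L → id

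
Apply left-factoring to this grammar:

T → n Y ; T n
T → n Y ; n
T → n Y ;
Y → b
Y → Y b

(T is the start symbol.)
T → n Y ; T'
T' → T n
T' → n
T' → ε
Y → b
Y → Y b

Left-factoring transforms A → αβ₁ | αβ₂ into A → αA' and A' → β₁ | β₂
(α is the longest common prefix among the alternatives). Repeat until
no nonterminal has two alternatives with a common prefix.

Round 1: T has alternatives sharing prefix 'n Y ;'. Introduce T': T → n Y ; T'
  Add: T' → T n
  Add: T' → n
  Add: T' → ε

No remaining common prefixes — done.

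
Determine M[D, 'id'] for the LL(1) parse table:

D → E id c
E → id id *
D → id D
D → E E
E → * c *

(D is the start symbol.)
D → E id c, D → id D, D → E E

To find M[D, 'id'], we find productions for D where 'id' is in the predict set (PREDICT(N → α) = (FIRST(α) \ {ε}) ∪ (FOLLOW(N) if α ⇒* ε)).

Relevant sets:
  FIRST(E) = { '*', 'id' }

D → E id c: PREDICT = { '*', 'id' }
  'id' is in predict set, so this production goes in M[D, 'id']
D → id D: PREDICT = { 'id' }
  'id' is in predict set, so this production goes in M[D, 'id']
D → E E: PREDICT = { '*', 'id' }
  'id' is in predict set, so this production goes in M[D, 'id']

M[D, 'id'] = D → E id c, D → id D, D → E E  (a multiply-defined cell — the grammar is not LL(1))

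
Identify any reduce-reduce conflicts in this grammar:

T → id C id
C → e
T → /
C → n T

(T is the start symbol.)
No reduce-reduce conflicts

A reduce-reduce conflict occurs when an LR(0) state has two complete items [A → α .] and [B → β .] — both call for a reduction, and with no lookahead the parser cannot choose between them.

Augment with T' → T and build the canonical LR(0) collection (I0 = CLOSURE({[T' → . T]}), then GOTO on every symbol after a dot until no new states appear). It has 9 states:
  I0: { [T → . /], [T → . id C id], [T' → . T] }  — shift
  I1: { [T → / .] }  — reduce
  I2: { [T' → T .] }  — accept
  I3: { [C → . e], [C → . n T], [T → id . C id] }  — shift
  I4: { [T → id C . id] }  — shift
  I5: { [C → e .] }  — reduce
  I6: { [C → n . T], [T → . /], [T → . id C id] }  — shift
  I7: { [C → n T .] }  — reduce
  I8: { [T → id C id .] }  — reduce

No state contains more than one complete item.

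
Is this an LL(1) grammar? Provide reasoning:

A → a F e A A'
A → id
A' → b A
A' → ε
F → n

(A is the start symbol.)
No. Predict set conflict for A': { 'b' }

A grammar is LL(1) if for each non-terminal N with multiple productions, the predict sets of those productions are pairwise disjoint, where PREDICT(N → α) = (FIRST(α) \ {ε}) ∪ (FOLLOW(N) if α ⇒* ε).

Relevant sets:
  FOLLOW(A') = { $, 'b' }

For A:
  PREDICT(A → a F e A A') = { 'a' }
  PREDICT(A → id) = { 'id' }
For A':
  PREDICT(A' → b A) = { 'b' }
  PREDICT(A' → ε) = { $, 'b' }
F has a single production, so nothing to check there.

Conflict found: Predict set conflict for A': { 'b' }
The grammar is NOT LL(1).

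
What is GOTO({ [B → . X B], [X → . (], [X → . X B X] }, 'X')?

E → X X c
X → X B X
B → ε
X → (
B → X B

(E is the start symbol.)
GOTO(I, 'X') = CLOSURE({ [A → αX.β] : [A → α.Xβ] ∈ I, X = 'X' })

Items with dot before 'X', with the dot advanced:
  [B → . X B] → [B → X . B]
  [X → . X B X] → [X → X . B X]
Closure of the advanced items:
  [B → X . B] has the dot before B: add [B → .], [B → . X B]
  [B → . X B] has the dot before X: add [X → . X B X], [X → . (]

GOTO = { [B → . X B], [B → .], [B → X . B], [X → . (], [X → . X B X], [X → X . B X] }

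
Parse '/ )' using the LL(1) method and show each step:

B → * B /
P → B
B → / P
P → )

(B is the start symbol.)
Stack is shown with the top on the left.

Stack  Input  Action
--------------------
B $    / ) $  output B → / P
/ P $  / ) $  match '/'
P $    ) $    output P → )
) $    ) $    match ')'
$      $      accept

The string is accepted.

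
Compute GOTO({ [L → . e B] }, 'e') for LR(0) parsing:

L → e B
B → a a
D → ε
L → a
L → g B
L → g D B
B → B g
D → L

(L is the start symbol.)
{ [B → . B g], [B → . a a], [L → e . B] }

GOTO(I, 'e') = CLOSURE({ [A → αX.β] : [A → α.Xβ] ∈ I, X = 'e' })

Items with dot before 'e', with the dot advanced:
  [L → . e B] → [L → e . B]
Closure of the advanced items:
  [L → e . B] has the dot before B: add [B → . a a], [B → . B g]

GOTO = { [B → . B g], [B → . a a], [L → e . B] }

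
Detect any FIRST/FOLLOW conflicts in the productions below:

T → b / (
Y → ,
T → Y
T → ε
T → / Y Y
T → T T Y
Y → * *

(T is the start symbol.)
A FIRST/FOLLOW conflict occurs when a non-terminal N has a nullable alternative N → β (β ⇒* ε) and another alternative N → α with FIRST(α) ∩ FOLLOW(N) ≠ ∅: on such a lookahead the parser cannot decide between expanding α and letting N vanish via β.

Nullable non-terminals: T.
FIRST sets used below: FIRST(Y) = { '*', ',' }, FIRST(T) = { '*', ',', '/', 'b', ε }

T: nullable alternative(s) T → ε; FOLLOW(T) = { $, '*', ',', '/', 'b' }
  T → b / (: FIRST \ {ε} = { 'b' } — overlaps FOLLOW(T) on { 'b' }: CONFLICT
  T → Y: FIRST \ {ε} = { '*', ',' } — overlaps FOLLOW(T) on { '*', ',' }: CONFLICT
  T → ε: FIRST \ {ε} = { } — this is the only nullable alternative, skip
  T → / Y Y: FIRST \ {ε} = { '/' } — overlaps FOLLOW(T) on { '/' }: CONFLICT
  T → T T Y: FIRST \ {ε} = { '*', ',', '/', 'b' } — overlaps FOLLOW(T) on { '*', ',', '/', 'b' }: CONFLICT

Y has no nullable alternative, so no FIRST/FOLLOW check is needed there.

So the grammar has 4 FIRST/FOLLOW conflicts (marked CONFLICT above).

Answer: Yes. T → b '/' '(' with FOLLOW(T) on { 'b' }; T → Y with FOLLOW(T) on { '*', ',' }; T → '/' Y Y with FOLLOW(T) on { '/' }; T → T T Y with FOLLOW(T) on { '*', ',', '/', 'b' }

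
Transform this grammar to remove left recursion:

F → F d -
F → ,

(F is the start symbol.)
F is directly left-recursive. The standard transformation for
  A → A α₁ | ... | A α_m | β₁ | ... | β_n
is
  A  → β₁ A' | ... | β_n A'
  A' → α₁ A' | ... | α_m A' | ε

F → , becomes F → , F'
F → F d - becomes F' → d - F'
Add F' → ε

Resulting grammar:
F → , F'
F' → d - F'
F' → ε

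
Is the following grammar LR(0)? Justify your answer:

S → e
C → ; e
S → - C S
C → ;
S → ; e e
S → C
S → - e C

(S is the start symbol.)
No. Shift-reduce conflict between [C → ; .] and [C → ; . e]

A grammar is LR(0) if no state in the canonical LR(0) collection has:
  - both a shift item (dot before a terminal) and a complete item (shift-reduce conflict), or
  - two or more complete items (reduce-reduce conflict; the accept item [S' → S .] counts as a complete item here).

Augment with S' → S and build the canonical LR(0) collection (I0 = CLOSURE({[S' → . S]}), then GOTO on every symbol after a dot until no new states appear). It has 14 states:
  I0: { [C → . ; e], [C → . ;], [S → . - C S], [S → . - e C], [S → . ; e e], [S → . C], [S → . e], [S' → . S] }  — shift
  I1: { [C → . ; e], [C → . ;], [S → - . C S], [S → - . e C] }  — shift
  I2: { [C → ; . e], [C → ; .], [S → ; . e e] }  — shift, reduce
  I3: { [S → C .] }  — reduce
  I4: { [S' → S .] }  — accept
  I5: { [S → e .] }  — reduce
  I6: { [C → ; e .], [S → ; e . e] }  — shift, reduce
  I7: { [S → ; e e .] }  — reduce
  I8: { [C → ; . e], [C → ; .] }  — shift, reduce
  I9: { [C → . ; e], [C → . ;], [S → - C . S], [S → . - C S], [S → . - e C], [S → . ; e e], [S → . C], [S → . e] }  — shift
  I10: { [C → . ; e], [C → . ;], [S → - e . C] }  — shift
  I11: { [S → - e C .] }  — reduce
  I12: { [S → - C S .] }  — reduce
  I13: { [C → ; e .] }  — reduce

Conflict in state I2:
  Shift-reduce conflict between [C → ; .] and [C → ; . e]
So the grammar is NOT LR(0).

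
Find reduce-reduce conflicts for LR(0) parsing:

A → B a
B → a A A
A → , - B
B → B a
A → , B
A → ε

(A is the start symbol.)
Yes — I7: [A → B a .] vs [B → B a .]

Augment with A' → A and build the canonical LR(0) collection (I0 = CLOSURE({[A' → . A]}), then GOTO on every symbol after a dot until no new states appear). It has 12 states:
  I0: { [A → . , - B], [A → . , B], [A → . B a], [A → .], [A' → . A], [B → . B a], [B → . a A A] }  — shift, reduce
  I1: { [A → , . - B], [A → , . B], [B → . B a], [B → . a A A] }  — shift
  I2: { [A' → A .] }  — accept
  I3: { [A → B . a], [B → B . a] }  — shift
  I4: { [A → . , - B], [A → . , B], [A → . B a], [A → .], [B → . B a], [B → . a A A], [B → a . A A] }  — shift, reduce
  I5: { [A → . , - B], [A → . , B], [A → . B a], [A → .], [B → . B a], [B → . a A A], [B → a A . A] }  — shift, reduce
  I6: { [B → a A A .] }  — reduce
  I7: { [A → B a .], [B → B a .] }  — 2 reduces
  I8: { [A → , - . B], [B → . B a], [B → . a A A] }  — shift
  I9: { [A → , B .], [B → B . a] }  — shift, reduce
  I10: { [B → B a .] }  — reduce
  I11: { [A → , - B .], [B → B . a] }  — shift, reduce

I7 contains complete items [A → B a .], [B → B a .] — reduce-reduce conflict.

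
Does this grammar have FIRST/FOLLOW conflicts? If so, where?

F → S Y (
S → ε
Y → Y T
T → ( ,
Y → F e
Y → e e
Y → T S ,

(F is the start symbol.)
A FIRST/FOLLOW conflict occurs when a non-terminal N has a nullable alternative N → β (β ⇒* ε) and another alternative N → α with FIRST(α) ∩ FOLLOW(N) ≠ ∅: on such a lookahead the parser cannot decide between expanding α and letting N vanish via β.

Nullable non-terminals: S.
S has a nullable alternative but only one production, so nothing to check.

F, T, Y have no nullable alternative, so no FIRST/FOLLOW check is needed there.

No FIRST/FOLLOW conflicts found.

Answer: No FIRST/FOLLOW conflicts.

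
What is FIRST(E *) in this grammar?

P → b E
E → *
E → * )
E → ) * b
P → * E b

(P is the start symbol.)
FIRST sets of the non-terminals involved (from the grammar, by fixed-point iteration):
  FIRST(E) = { ')', '*' }

To compute FIRST(E *), process the symbols left to right:
Symbol E is a non-terminal. Add FIRST(E) \ {ε} = { ')', '*' }
E is not nullable (ε ∉ FIRST(E)), so stop here.
FIRST(E *) = { ')', '*' }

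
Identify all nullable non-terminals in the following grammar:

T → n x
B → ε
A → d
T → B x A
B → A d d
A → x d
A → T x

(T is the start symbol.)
ε-productions: B → ε
So B is immediately nullable.
No further non-terminal can be added: every production for the remaining non-terminals contains a terminal or a non-nullable non-terminal.
Nullable = { 'B' }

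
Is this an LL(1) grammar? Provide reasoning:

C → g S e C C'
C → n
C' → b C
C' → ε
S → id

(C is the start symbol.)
Relevant sets:
  FOLLOW(C') = { $, 'b' }

For C:
  PREDICT(C → g S e C C') = { 'g' }
  PREDICT(C → n) = { 'n' }
For C':
  PREDICT(C' → b C) = { 'b' }
  PREDICT(C' → ε) = { $, 'b' }
S has a single production, so nothing to check there.

Conflict found: Predict set conflict for C': { 'b' }
The grammar is NOT LL(1).

Answer: No. Predict set conflict for C': { 'b' }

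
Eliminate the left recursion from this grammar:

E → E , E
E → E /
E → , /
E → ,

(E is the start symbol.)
E is directly left-recursive. The standard transformation for
  A → A α₁ | ... | A α_m | β₁ | ... | β_n
is
  A  → β₁ A' | ... | β_n A'
  A' → α₁ A' | ... | α_m A' | ε

E → , / becomes E → , / E'
E → , becomes E → , E'
E → E , E becomes E' → , E E'
E → E / becomes E' → / E'
Add E' → ε

Resulting grammar:
E → , / E'
E → , E'
E' → , E E'
E' → / E'
E' → ε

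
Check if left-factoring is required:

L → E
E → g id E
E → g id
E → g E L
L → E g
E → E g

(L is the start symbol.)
Yes, L has productions with common prefix 'E'; E has productions with common prefix 'g'

Left-factoring is needed when two productions for the same non-terminal
share a common prefix on the right-hand side.

Productions for L:
  L → E
  L → E g
Productions for E:
  E → g id E
  E → g id
  E → g E L
  E → E g

Found common prefix 'E' in productions for L
Found common prefix 'g' in productions for E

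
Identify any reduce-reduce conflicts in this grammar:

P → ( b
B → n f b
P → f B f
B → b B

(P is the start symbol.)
A reduce-reduce conflict occurs when an LR(0) state has two complete items [A → α .] and [B → β .] — both call for a reduction, and with no lookahead the parser cannot choose between them.

Augment with P' → P and build the canonical LR(0) collection (I0 = CLOSURE({[P' → . P]}), then GOTO on every symbol after a dot until no new states appear). It has 12 states:
  I0: { [P → . ( b], [P → . f B f], [P' → . P] }  — shift
  I1: { [P → ( . b] }  — shift
  I2: { [P' → P .] }  — accept
  I3: { [B → . b B], [B → . n f b], [P → f . B f] }  — shift
  I4: { [P → f B . f] }  — shift
  I5: { [B → . b B], [B → . n f b], [B → b . B] }  — shift
  I6: { [B → n . f b] }  — shift
  I7: { [B → n f . b] }  — shift
  I8: { [B → n f b .] }  — reduce
  I9: { [B → b B .] }  — reduce
  I10: { [P → f B f .] }  — reduce
  I11: { [P → ( b .] }  — reduce

No state contains more than one complete item.

Answer: No reduce-reduce conflicts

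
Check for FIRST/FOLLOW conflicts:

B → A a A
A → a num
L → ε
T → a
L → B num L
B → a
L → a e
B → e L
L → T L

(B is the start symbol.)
No FIRST/FOLLOW conflicts.

Nullable non-terminals: L.
FIRST sets used below: FIRST(B) = { 'a', 'e' }, FIRST(T) = { 'a' }

L: nullable alternative(s) L → ε; FOLLOW(L) = { $, 'num' }
  L → ε: FIRST \ {ε} = { } — this is the only nullable alternative, skip
  L → B num L: FIRST \ {ε} = { 'a', 'e' } — disjoint from FOLLOW(L)
  L → a e: FIRST \ {ε} = { 'a' } — disjoint from FOLLOW(L)
  L → T L: FIRST \ {ε} = { 'a' } — disjoint from FOLLOW(L)

A, B, T have no nullable alternative, so no FIRST/FOLLOW check is needed there.

No FIRST/FOLLOW conflicts found.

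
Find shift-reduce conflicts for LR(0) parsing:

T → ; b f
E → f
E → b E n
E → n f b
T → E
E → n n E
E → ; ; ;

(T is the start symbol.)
No shift-reduce conflicts

A shift-reduce conflict occurs when an LR(0) state has both:
  - a complete (reduce) item [A → α .] (dot at the end), and
  - a shift item [B → β . c γ] (dot before a terminal).

Augment with T' → T and build the canonical LR(0) collection (I0 = CLOSURE({[T' → . T]}), then GOTO on every symbol after a dot until no new states appear). It has 18 states:
  I0: { [E → . ; ; ;], [E → . b E n], [E → . f], [E → . n f b], [E → . n n E], [T → . ; b f], [T → . E], [T' → . T] }  — shift
  I1: { [E → ; . ; ;], [T → ; . b f] }  — shift
  I2: { [T → E .] }  — reduce
  I3: { [T' → T .] }  — accept
  I4: { [E → . ; ; ;], [E → . b E n], [E → . f], [E → . n f b], [E → . n n E], [E → b . E n] }  — shift
  I5: { [E → f .] }  — reduce
  I6: { [E → n . f b], [E → n . n E] }  — shift
  I7: { [E → n f . b] }  — shift
  I8: { [E → . ; ; ;], [E → . b E n], [E → . f], [E → . n f b], [E → . n n E], [E → n n . E] }  — shift
  I9: { [E → ; . ; ;] }  — shift
  I10: { [E → n n E .] }  — reduce
  I11: { [E → ; ; . ;] }  — shift
  I12: { [E → ; ; ; .] }  — reduce
  I13: { [E → n f b .] }  — reduce
  I14: { [E → b E . n] }  — shift
  I15: { [E → b E n .] }  — reduce
  I16: { [T → ; b . f] }  — shift
  I17: { [T → ; b f .] }  — reduce

No state contains both a complete item and a shift item.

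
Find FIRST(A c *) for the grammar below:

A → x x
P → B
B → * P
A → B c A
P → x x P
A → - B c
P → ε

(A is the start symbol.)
FIRST sets of the non-terminals involved (from the grammar, by fixed-point iteration):
  FIRST(A) = { '*', '-', 'x' }

To compute FIRST(A c *), process the symbols left to right:
Symbol A is a non-terminal. Add FIRST(A) \ {ε} = { '*', '-', 'x' }
A is not nullable (ε ∉ FIRST(A)), so stop here.
FIRST(A c *) = { '*', '-', 'x' }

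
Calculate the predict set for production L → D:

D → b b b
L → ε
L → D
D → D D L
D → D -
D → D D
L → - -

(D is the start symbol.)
{ 'b' }

PREDICT(L → D) = (FIRST(RHS) \ {ε}) ∪ (FOLLOW(L) if ε ∈ FIRST(RHS), i.e. RHS ⇒* ε)
FIRST(D) = { 'b' }
FIRST(D) = { 'b' }
ε ∉ FIRST(D), so FOLLOW(L) is not added.
PREDICT(L → D) = { 'b' }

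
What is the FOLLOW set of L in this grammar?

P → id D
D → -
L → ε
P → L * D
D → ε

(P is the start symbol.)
In P → L * D: L is followed by '*' D, add FIRST('*' D) \ {ε} = { '*' }

Taking the union: FOLLOW(L) = { '*' }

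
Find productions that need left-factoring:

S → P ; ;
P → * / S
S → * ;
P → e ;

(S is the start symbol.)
No, left-factoring is not needed

Left-factoring is needed when two productions for the same non-terminal
share a common prefix on the right-hand side.

Productions for S:
  S → P ; ;
  S → * ;
Productions for P:
  P → * / S
  P → e ;

No common prefixes found.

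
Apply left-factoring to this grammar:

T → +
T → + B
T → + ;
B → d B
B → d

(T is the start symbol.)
Left-factoring transforms A → αβ₁ | αβ₂ into A → αA' and A' → β₁ | β₂
(α is the longest common prefix among the alternatives). Repeat until
no nonterminal has two alternatives with a common prefix.

Round 1: T has alternatives sharing prefix '+'. Introduce T': T → + T'
  Add: T' → ε
  Add: T' → B
  Add: T' → ;

Round 2: B has alternatives sharing prefix 'd'. Introduce B': B → d B'
  Add: B' → B
  Add: B' → ε

No remaining common prefixes — done.

Resulting grammar:
T → + T'
T' → ε
T' → B
T' → ;
B → d B'
B' → B
B' → ε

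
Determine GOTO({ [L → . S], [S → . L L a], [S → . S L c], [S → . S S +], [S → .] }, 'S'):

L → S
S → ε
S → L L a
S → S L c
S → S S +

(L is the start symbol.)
GOTO(I, 'S') = CLOSURE({ [A → αX.β] : [A → α.Xβ] ∈ I, X = 'S' })

Items with dot before 'S', with the dot advanced:
  [L → . S] → [L → S .]
  [S → . S L c] → [S → S . L c]
  [S → . S S +] → [S → S . S +]
Closure of the advanced items:
  [S → S . L c] has the dot before L: add [L → . S]
  [S → S . S +] has the dot before S: add [S → .], [S → . L L a], [S → . S L c], [S → . S S +]

GOTO = { [L → . S], [L → S .], [S → . L L a], [S → . S L c], [S → . S S +], [S → .], [S → S . L c], [S → S . S +] }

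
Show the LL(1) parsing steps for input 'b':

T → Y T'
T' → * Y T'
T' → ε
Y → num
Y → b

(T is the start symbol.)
LL(1) parsing maintains a stack (initially the start symbol over $) and the input. At each step: if the stack top is a terminal, match it against the current input token; if it is a non-terminal N, replace it with the RHS of M[N, lookahead] (the unique production whose predict set contains the lookahead).

Stack is shown with the top on the left.

Stack   Input  Action
---------------------
T $     b $    output T → Y T'
Y T' $  b $    output Y → b
b T' $  b $    match 'b'
T' $    $      output T' → ε
$       $      accept

The string is accepted.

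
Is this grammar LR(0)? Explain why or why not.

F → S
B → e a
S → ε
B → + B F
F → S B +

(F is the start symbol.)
No. Shift-reduce conflict between [F → S .] and [B → . + B F]

A grammar is LR(0) if no state in the canonical LR(0) collection has:
  - both a shift item (dot before a terminal) and a complete item (shift-reduce conflict), or
  - two or more complete items (reduce-reduce conflict; the accept item [F' → F .] counts as a complete item here).

Augment with F' → F and build the canonical LR(0) collection (I0 = CLOSURE({[F' → . F]}), then GOTO on every symbol after a dot until no new states appear). It has 10 states:
  I0: { [F → . S B +], [F → . S], [F' → . F], [S → .] }  — reduce
  I1: { [F' → F .] }  — accept
  I2: { [B → . + B F], [B → . e a], [F → S . B +], [F → S .] }  — shift, reduce
  I3: { [B → + . B F], [B → . + B F], [B → . e a] }  — shift
  I4: { [F → S B . +] }  — shift
  I5: { [B → e . a] }  — shift
  I6: { [B → e a .] }  — reduce
  I7: { [F → S B + .] }  — reduce
  I8: { [B → + B . F], [F → . S B +], [F → . S], [S → .] }  — reduce
  I9: { [B → + B F .] }  — reduce

Conflict in state I2:
  Shift-reduce conflict between [F → S .] and [B → . + B F]
So the grammar is NOT LR(0).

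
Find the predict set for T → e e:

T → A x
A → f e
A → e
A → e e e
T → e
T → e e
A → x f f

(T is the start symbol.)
{ 'e' }

PREDICT(T → e e) = (FIRST(RHS) \ {ε}) ∪ (FOLLOW(T) if ε ∈ FIRST(RHS), i.e. RHS ⇒* ε)
FIRST(e e) = { 'e' }
ε ∉ FIRST(e e), so FOLLOW(T) is not added.
PREDICT(T → e e) = { 'e' }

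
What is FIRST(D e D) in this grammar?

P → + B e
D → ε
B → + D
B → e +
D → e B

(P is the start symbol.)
FIRST sets of the non-terminals involved (from the grammar, by fixed-point iteration):
  FIRST(D) = { 'e', ε }

To compute FIRST(D e D), process the symbols left to right:
Symbol D is a non-terminal. Add FIRST(D) \ {ε} = { 'e' }
D is nullable (ε ∈ FIRST(D)), continue to the next symbol.
Symbol e is a terminal. Add 'e' and stop.
FIRST(D e D) = { 'e' }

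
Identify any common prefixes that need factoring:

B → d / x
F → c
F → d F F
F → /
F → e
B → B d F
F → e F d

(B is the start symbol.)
Left-factoring is needed when two productions for the same non-terminal
share a common prefix on the right-hand side.

Productions for B:
  B → d / x
  B → B d F
Productions for F:
  F → c
  F → d F F
  F → /
  F → e
  F → e F d

Found common prefix 'e' in productions for F

Answer: Yes, F has productions with common prefix 'e'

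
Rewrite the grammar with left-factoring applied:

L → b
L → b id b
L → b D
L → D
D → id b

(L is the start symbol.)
Left-factoring transforms A → αβ₁ | αβ₂ into A → αA' and A' → β₁ | β₂
(α is the longest common prefix among the alternatives). Repeat until
no nonterminal has two alternatives with a common prefix.

Round 1: L has alternatives sharing prefix 'b'. Introduce L': L → b L'
  Add: L' → ε
  Add: L' → id b
  Add: L' → D

No remaining common prefixes — done.

Resulting grammar:
L → b L'
L' → ε
L' → id b
L' → D
L → D
D → id b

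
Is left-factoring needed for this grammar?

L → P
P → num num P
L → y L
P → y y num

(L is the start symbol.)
Left-factoring is needed when two productions for the same non-terminal
share a common prefix on the right-hand side.

Productions for L:
  L → P
  L → y L
Productions for P:
  P → num num P
  P → y y num

No common prefixes found.

Answer: No, left-factoring is not needed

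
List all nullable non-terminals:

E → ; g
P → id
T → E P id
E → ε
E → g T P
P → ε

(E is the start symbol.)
{ 'E', 'P' }

ε-productions: E → ε, P → ε
So E, P are immediately nullable.
No further non-terminal can be added: every production for the remaining non-terminals contains a terminal or a non-nullable non-terminal.
Nullable = { 'E', 'P' }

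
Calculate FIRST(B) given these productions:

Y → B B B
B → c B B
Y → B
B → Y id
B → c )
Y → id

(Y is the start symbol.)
{ 'c', 'id' }

FIRST sets of the other non-terminals involved (by the same procedure, iterated to a fixed point):
  FIRST(Y) = { 'c', 'id' }

From B → c B B:
  - c is a terminal: add 'c' and stop
From B → Y id:
  - Y is a non-terminal: add FIRST(Y) \ {ε} = { 'c', 'id' }
    Y is not nullable, so stop
From B → c ):
  - c is a terminal: add 'c' and stop

Collecting: FIRST(B) = { 'c', 'id' }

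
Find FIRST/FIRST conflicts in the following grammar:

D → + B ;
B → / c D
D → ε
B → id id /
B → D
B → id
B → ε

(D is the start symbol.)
A FIRST/FIRST conflict occurs when two productions N → α and N → β for the same non-terminal have FIRST(α) ∩ FIRST(β) ≠ ∅ (with ε ∈ FIRST of a nullable right-hand side, so two nullable alternatives also conflict).

FIRST sets of the non-terminals at (or reachable through a nullable prefix from) the front of some alternative:
  FIRST(D) = { '+', ε }

Productions for D:
  D → + B ;: FIRST = { '+' }
  D → ε: FIRST = { ε }
Productions for B:
  B → / c D: FIRST = { '/' }
  B → id id /: FIRST = { 'id' }
  B → D: FIRST = { '+', ε }
  B → id: FIRST = { 'id' }
  B → ε: FIRST = { ε }

Conflict for B: B → id id / and B → id
  Overlap: { 'id' }
Conflict for B: B → D and B → ε
  Overlap: { ε }

Answer: Yes. B → id id '/' / B → id on { 'id' }; B → D / B → ε on { ε }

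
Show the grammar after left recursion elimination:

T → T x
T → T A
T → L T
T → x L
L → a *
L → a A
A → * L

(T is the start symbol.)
T → L T T'
T → x L T'
T' → x T'
T' → A T'
T' → ε
L → a *
L → a A
A → * L

T is directly left-recursive. The standard transformation for
  A → A α₁ | ... | A α_m | β₁ | ... | β_n
is
  A  → β₁ A' | ... | β_n A'
  A' → α₁ A' | ... | α_m A' | ε

T → L T becomes T → L T T'
T → x L becomes T → x L T'
T → T x becomes T' → x T'
T → T A becomes T' → A T'
Add T' → ε

Productions for other non-terminals are unchanged:
  L → a *
  L → a A
  A → * L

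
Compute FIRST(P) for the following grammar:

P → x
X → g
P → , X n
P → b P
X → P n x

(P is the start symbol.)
{ ',', 'b', 'x' }

From P → x:
  - x is a terminal: add 'x' and stop
From P → , X n:
  - ',' is a terminal: add ',' and stop
From P → b P:
  - b is a terminal: add 'b' and stop

Collecting: FIRST(P) = { ',', 'b', 'x' }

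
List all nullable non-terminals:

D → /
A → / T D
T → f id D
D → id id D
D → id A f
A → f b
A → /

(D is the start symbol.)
A non-terminal is nullable if it can derive ε (the empty string): either it has an ε-production, or it has a production whose right-hand side consists entirely of nullable non-terminals.

There are no ε-productions, so no non-terminal can derive ε.
No non-terminals are nullable.

Answer: None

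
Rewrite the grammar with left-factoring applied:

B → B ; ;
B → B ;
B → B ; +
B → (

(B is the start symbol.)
B → B ; B'
B' → ;
B' → ε
B' → +
B → (

Left-factoring transforms A → αβ₁ | αβ₂ into A → αA' and A' → β₁ | β₂
(α is the longest common prefix among the alternatives). Repeat until
no nonterminal has two alternatives with a common prefix.

Round 1: B has alternatives sharing prefix 'B ;'. Introduce B': B → B ; B'
  Add: B' → ;
  Add: B' → ε
  Add: B' → +

No remaining common prefixes — done.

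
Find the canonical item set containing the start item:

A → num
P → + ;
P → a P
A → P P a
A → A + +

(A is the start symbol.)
{ [A → . A + +], [A → . P P a], [A → . num], [A' → . A], [P → . + ;], [P → . a P] }

First, augment the grammar with A' → A
I₀ = CLOSURE({ [A' → . A] }):
  [A' → . A] has the dot before A: add [A → . num], [A → . P P a], [A → . A + +]
  [A → . P P a] has the dot before P: add [P → . + ;], [P → . a P]
No further items can be added.

I₀ = { [A → . A + +], [A → . P P a], [A → . num], [A' → . A], [P → . + ;], [P → . a P] }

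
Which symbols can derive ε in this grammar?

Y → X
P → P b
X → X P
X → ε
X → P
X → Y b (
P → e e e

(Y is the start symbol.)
ε-productions: X → ε
So X is immediately nullable.
Y → X: every symbol on the right is nullable, so Y is nullable too.
No further non-terminal can be added: every production for the remaining non-terminals contains a terminal or a non-nullable non-terminal.
Nullable = { 'X', 'Y' }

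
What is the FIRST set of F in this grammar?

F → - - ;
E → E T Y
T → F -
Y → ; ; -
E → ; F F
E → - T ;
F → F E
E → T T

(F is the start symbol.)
{ '-' }

From F → - - ;:
  - '-' is a terminal: add '-' and stop
From F → F E:
  - F is the symbol being defined: contributes nothing new
    F is not nullable, so stop

Collecting: FIRST(F) = { '-' }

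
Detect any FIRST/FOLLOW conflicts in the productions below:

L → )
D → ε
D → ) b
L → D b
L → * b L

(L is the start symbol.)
Nullable non-terminals: D.

D: nullable alternative(s) D → ε; FOLLOW(D) = { 'b' }
  D → ε: FIRST \ {ε} = { } — this is the only nullable alternative, skip
  D → ) b: FIRST \ {ε} = { ')' } — disjoint from FOLLOW(D)

L has no nullable alternative, so no FIRST/FOLLOW check is needed there.

No FIRST/FOLLOW conflicts found.

Answer: No FIRST/FOLLOW conflicts.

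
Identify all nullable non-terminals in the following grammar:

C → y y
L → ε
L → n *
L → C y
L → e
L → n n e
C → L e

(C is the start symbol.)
{ 'L' }

ε-productions: L → ε
So L is immediately nullable.
No further non-terminal can be added: every production for the remaining non-terminals contains a terminal or a non-nullable non-terminal.
Nullable = { 'L' }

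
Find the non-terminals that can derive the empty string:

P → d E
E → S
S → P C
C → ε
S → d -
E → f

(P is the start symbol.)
{ 'C' }

A non-terminal is nullable if it can derive ε (the empty string): either it has an ε-production, or it has a production whose right-hand side consists entirely of nullable non-terminals.

ε-productions: C → ε
So C is immediately nullable.
No further non-terminal can be added: every production for the remaining non-terminals contains a terminal or a non-nullable non-terminal.
Nullable = { 'C' }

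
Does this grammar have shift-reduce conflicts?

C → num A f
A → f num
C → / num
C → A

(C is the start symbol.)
No shift-reduce conflicts

Augment with C' → C and build the canonical LR(0) collection (I0 = CLOSURE({[C' → . C]}), then GOTO on every symbol after a dot until no new states appear). It has 10 states:
  I0: { [A → . f num], [C → . / num], [C → . A], [C → . num A f], [C' → . C] }  — shift
  I1: { [C → / . num] }  — shift
  I2: { [C → A .] }  — reduce
  I3: { [C' → C .] }  — accept
  I4: { [A → f . num] }  — shift
  I5: { [A → . f num], [C → num . A f] }  — shift
  I6: { [C → num A . f] }  — shift
  I7: { [C → num A f .] }  — reduce
  I8: { [A → f num .] }  — reduce
  I9: { [C → / num .] }  — reduce

No state contains both a complete item and a shift item.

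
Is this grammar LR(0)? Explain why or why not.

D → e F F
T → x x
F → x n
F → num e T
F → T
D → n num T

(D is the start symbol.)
A grammar is LR(0) if no state in the canonical LR(0) collection has:
  - both a shift item (dot before a terminal) and a complete item (shift-reduce conflict), or
  - two or more complete items (reduce-reduce conflict; the accept item [D' → D .] counts as a complete item here).

Augment with D' → D and build the canonical LR(0) collection (I0 = CLOSURE({[D' → . D]}), then GOTO on every symbol after a dot until no new states appear). It has 16 states:
  I0: { [D → . e F F], [D → . n num T], [D' → . D] }  — shift
  I1: { [D' → D .] }  — accept
  I2: { [D → e . F F], [F → . T], [F → . num e T], [F → . x n], [T → . x x] }  — shift
  I3: { [D → n . num T] }  — shift
  I4: { [D → n num . T], [T → . x x] }  — shift
  I5: { [D → n num T .] }  — reduce
  I6: { [T → x . x] }  — shift
  I7: { [T → x x .] }  — reduce
  I8: { [D → e F . F], [F → . T], [F → . num e T], [F → . x n], [T → . x x] }  — shift
  I9: { [F → T .] }  — reduce
  I10: { [F → num . e T] }  — shift
  I11: { [F → x . n], [T → x . x] }  — shift
  I12: { [F → x n .] }  — reduce
  I13: { [F → num e . T], [T → . x x] }  — shift
  I14: { [F → num e T .] }  — reduce
  I15: { [D → e F F .] }  — reduce

Every state is either a pure shift/goto state or contains exactly one complete item and nothing to shift — no conflicts. The grammar is LR(0).

Answer: Yes, the grammar is LR(0)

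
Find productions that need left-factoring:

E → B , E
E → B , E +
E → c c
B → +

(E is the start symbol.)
Yes, E has productions with common prefix 'B , E'

Left-factoring is needed when two productions for the same non-terminal
share a common prefix on the right-hand side.

Productions for E:
  E → B , E
  E → B , E +
  E → c c

Found common prefix 'B , E' in productions for E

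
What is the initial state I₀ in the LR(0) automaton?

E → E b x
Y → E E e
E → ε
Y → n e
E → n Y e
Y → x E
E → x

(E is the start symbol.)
First, augment the grammar with E' → E
I₀ = CLOSURE({ [E' → . E] }):
  [E' → . E] has the dot before E: add [E → . E b x], [E → .], [E → . n Y e], [E → . x]
No further items can be added.

I₀ = { [E → . E b x], [E → . n Y e], [E → . x], [E → .], [E' → . E] }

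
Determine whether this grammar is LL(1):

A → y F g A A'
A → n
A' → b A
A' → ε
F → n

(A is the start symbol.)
No. Predict set conflict for A': { 'b' }

A grammar is LL(1) if for each non-terminal N with multiple productions, the predict sets of those productions are pairwise disjoint, where PREDICT(N → α) = (FIRST(α) \ {ε}) ∪ (FOLLOW(N) if α ⇒* ε).

Relevant sets:
  FOLLOW(A') = { $, 'b' }

For A:
  PREDICT(A → y F g A A') = { 'y' }
  PREDICT(A → n) = { 'n' }
For A':
  PREDICT(A' → b A) = { 'b' }
  PREDICT(A' → ε) = { $, 'b' }
F has a single production, so nothing to check there.

Conflict found: Predict set conflict for A': { 'b' }
The grammar is NOT LL(1).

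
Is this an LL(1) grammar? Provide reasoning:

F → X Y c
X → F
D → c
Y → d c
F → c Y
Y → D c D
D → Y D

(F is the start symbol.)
No. Predict set conflict for F: { 'c' }

A grammar is LL(1) if for each non-terminal N with multiple productions, the predict sets of those productions are pairwise disjoint, where PREDICT(N → α) = (FIRST(α) \ {ε}) ∪ (FOLLOW(N) if α ⇒* ε).

Relevant sets:
  FIRST(X) = { 'c' }
  FIRST(Y) = { 'c', 'd' }
  FIRST(D) = { 'c', 'd' }

For F:
  PREDICT(F → X Y c) = { 'c' }
  PREDICT(F → c Y) = { 'c' }
For D:
  PREDICT(D → c) = { 'c' }
  PREDICT(D → Y D) = { 'c', 'd' }
For Y:
  PREDICT(Y → d c) = { 'd' }
  PREDICT(Y → D c D) = { 'c', 'd' }
X has a single production, so nothing to check there.

Conflict found: Predict set conflict for F: { 'c' }
The grammar is NOT LL(1).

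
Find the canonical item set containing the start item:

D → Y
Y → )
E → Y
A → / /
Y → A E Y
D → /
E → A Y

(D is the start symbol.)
{ [A → . / /], [D → . /], [D → . Y], [D' → . D], [Y → . )], [Y → . A E Y] }

First, augment the grammar with D' → D
I₀ = CLOSURE({ [D' → . D] }):
  [D' → . D] has the dot before D: add [D → . Y], [D → . /]
  [D → . Y] has the dot before Y: add [Y → . )], [Y → . A E Y]
  [Y → . A E Y] has the dot before A: add [A → . / /]
No further items can be added.

I₀ = { [A → . / /], [D → . /], [D → . Y], [D' → . D], [Y → . )], [Y → . A E Y] }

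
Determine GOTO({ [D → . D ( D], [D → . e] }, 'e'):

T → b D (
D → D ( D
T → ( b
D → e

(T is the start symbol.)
GOTO(I, 'e') = CLOSURE({ [A → αX.β] : [A → α.Xβ] ∈ I, X = 'e' })

Items with dot before 'e', with the dot advanced:
  [D → . e] → [D → e .]
Closure adds nothing (no advanced item has the dot before a non-terminal).

GOTO = { [D → e .] }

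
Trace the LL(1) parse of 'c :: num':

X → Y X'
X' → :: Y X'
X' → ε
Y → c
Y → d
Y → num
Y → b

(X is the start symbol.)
LL(1) parsing maintains a stack (initially the start symbol over $) and the input. At each step: if the stack top is a terminal, match it against the current input token; if it is a non-terminal N, replace it with the RHS of M[N, lookahead] (the unique production whose predict set contains the lookahead).

Stack is shown with the top on the left.

Stack      Input       Action
-----------------------------
X $        c :: num $  output X → Y X'
Y X' $     c :: num $  output Y → c
c X' $     c :: num $  match 'c'
X' $       :: num $    output X' → :: Y X'
:: Y X' $  :: num $    match '::'
Y X' $     num $       output Y → num
num X' $   num $       match 'num'
X' $       $           output X' → ε
$          $           accept

The string is accepted.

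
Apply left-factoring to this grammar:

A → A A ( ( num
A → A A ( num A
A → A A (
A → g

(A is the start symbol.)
Left-factoring transforms A → αβ₁ | αβ₂ into A → αA' and A' → β₁ | β₂
(α is the longest common prefix among the alternatives). Repeat until
no nonterminal has two alternatives with a common prefix.

Round 1: A has alternatives sharing prefix 'A A ('. Introduce A': A → A A ( A'
  Add: A' → ( num
  Add: A' → num A
  Add: A' → ε

No remaining common prefixes — done.

Resulting grammar:
A → A A ( A'
A' → ( num
A' → num A
A' → ε
A → g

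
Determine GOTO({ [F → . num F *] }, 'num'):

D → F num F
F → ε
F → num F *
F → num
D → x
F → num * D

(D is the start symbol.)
{ [F → . num * D], [F → . num F *], [F → . num], [F → .], [F → num . F *] }

GOTO(I, 'num') = CLOSURE({ [A → αX.β] : [A → α.Xβ] ∈ I, X = 'num' })

Items with dot before 'num', with the dot advanced:
  [F → . num F *] → [F → num . F *]
Closure of the advanced items:
  [F → num . F *] has the dot before F: add [F → .], [F → . num F *], [F → . num], [F → . num * D]

GOTO = { [F → . num * D], [F → . num F *], [F → . num], [F → .], [F → num . F *] }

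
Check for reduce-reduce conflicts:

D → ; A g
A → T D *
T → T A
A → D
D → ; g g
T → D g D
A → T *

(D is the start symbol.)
A reduce-reduce conflict occurs when an LR(0) state has two complete items [A → α .] and [B → β .] — both call for a reduction, and with no lookahead the parser cannot choose between them.

Augment with D' → D and build the canonical LR(0) collection (I0 = CLOSURE({[D' → . D]}), then GOTO on every symbol after a dot until no new states appear). It has 15 states:
  I0: { [D → . ; A g], [D → . ; g g], [D' → . D] }  — shift
  I1: { [A → . D], [A → . T *], [A → . T D *], [D → . ; A g], [D → . ; g g], [D → ; . A g], [D → ; . g g], [T → . D g D], [T → . T A] }  — shift
  I2: { [D' → D .] }  — accept
  I3: { [D → ; A . g] }  — shift
  I4: { [A → D .], [T → D . g D] }  — shift, reduce
  I5: { [A → . D], [A → . T *], [A → . T D *], [A → T . *], [A → T . D *], [D → . ; A g], [D → . ; g g], [T → . D g D], [T → . T A], [T → T . A] }  — shift
  I6: { [D → ; g . g] }  — shift
  I7: { [D → ; g g .] }  — reduce
  I8: { [A → T * .] }  — reduce
  I9: { [T → T A .] }  — reduce
  I10: { [A → D .], [A → T D . *], [T → D . g D] }  — shift, reduce
  I11: { [A → T D * .] }  — reduce
  I12: { [D → . ; A g], [D → . ; g g], [T → D g . D] }  — shift
  I13: { [T → D g D .] }  — reduce
  I14: { [D → ; A g .] }  — reduce

No state contains more than one complete item.

Answer: No reduce-reduce conflicts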